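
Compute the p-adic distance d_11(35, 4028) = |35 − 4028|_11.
d_11(35, 4028) = 1/1331

Step 1 — x − y = 35 − 4028 = -3993. Step 2 — v_11(-3993) = 3 (factor: -3993 = −(11^3 · 3); the sign does not affect v_p). Step 3 — |x − y|_11 = 11^{-3} = 1/1331.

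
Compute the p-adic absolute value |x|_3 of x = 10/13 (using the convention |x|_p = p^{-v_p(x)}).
|10/13|_3 = 1

Step 1 — compute v_3(x) by factoring powers of 3 out of the numerator and denominator: v_3(10/13) = 0. Step 2 — apply |x|_p = p^{-v_p(x)} = 3^{0} = 1.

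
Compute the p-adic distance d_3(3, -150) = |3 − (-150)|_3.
d_3(3, -150) = 1/9

Step 1 — x − y = 3 − (-150) = 153. Step 2 — v_3(153) = 2 (factor: 153 = (3^2 · 17); the sign does not affect v_p). Step 3 — |x − y|_3 = 3^{-2} = 1/9.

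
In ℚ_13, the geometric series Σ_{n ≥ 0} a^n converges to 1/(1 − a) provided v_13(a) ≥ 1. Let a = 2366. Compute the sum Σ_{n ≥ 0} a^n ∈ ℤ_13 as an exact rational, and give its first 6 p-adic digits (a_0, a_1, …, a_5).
Σ a^n = 1/(1 − a) = -1/2365;  first 6 digits = (1, 0, 1, 1, 1, 2)

v_13(a) = 2 ≥ 1, so the series converges in ℤ_13 to 1/(1 − a) = 1/(1 − 2366) = -1/2365. Expand this rational in ℤ_13: compute digits iteratively via d_i = x_i mod 13, x_{i+1} = (x_i − d_i)/13. The first 6 digits are (1, 0, 1, 1, 1, 2).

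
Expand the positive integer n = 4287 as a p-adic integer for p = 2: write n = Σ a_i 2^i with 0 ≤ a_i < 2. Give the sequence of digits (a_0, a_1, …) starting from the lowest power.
(a_0, a_1, …) = (1, 1, 1, 1, 1, 1, 0, 1, 0, 0, 0, 0, 1)

Repeated division by 2 gives the digits low-to-high: 4287 = 1 + 1·2^1 + 1·2^2 + 1·2^3 + 1·2^4 + 1·2^5 + 1·2^7 + 1·2^12. Digit sequence: (1, 1, 1, 1, 1, 1, 0, 1, 0, 0, 0, 0, 1).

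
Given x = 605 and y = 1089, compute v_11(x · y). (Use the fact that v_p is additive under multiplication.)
v_11(658845) = 4

v_p(x) = 2 (factor: 605 = 11^2 · 5); v_p(y) = 2 (factor: 1089 = 11^2 · 9). Additivity: v_p(xy) = v_p(x) + v_p(y) = 2 + 2 = 4. (Direct check: xy = 658845 = 11^4 · (45).)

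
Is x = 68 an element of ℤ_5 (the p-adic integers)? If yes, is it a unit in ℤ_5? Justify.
x ∈ ℤ_5^× (unit); v_5(x) = 0

ℤ_5 = {x ∈ ℚ_5 : v_5(x) ≥ 0} and ℤ_5^× = {x ∈ ℤ_5 : v_5(x) = 0}. Here v_5(68) = v_5(num) − v_5(den) = 0; compare against these criteria.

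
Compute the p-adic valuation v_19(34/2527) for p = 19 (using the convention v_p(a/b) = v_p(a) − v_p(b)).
v_19(34/2527) = -2

Factor powers of 19 from the numerator and denominator of the reduced fraction: 34 = 19^0 · 34 and 2527 = 19^2 · 7. Apply v_p(a/b) = v_p(a) − v_p(b): v_19(34/2527) = 0 − 2 = -2.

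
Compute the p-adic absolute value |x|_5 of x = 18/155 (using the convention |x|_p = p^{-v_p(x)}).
|18/155|_5 = 5

Step 1 — compute v_5(x) by factoring powers of 5 out of the numerator and denominator: v_5(18/155) = -1. Step 2 — apply |x|_p = p^{-v_p(x)} = 5^{1} = 5.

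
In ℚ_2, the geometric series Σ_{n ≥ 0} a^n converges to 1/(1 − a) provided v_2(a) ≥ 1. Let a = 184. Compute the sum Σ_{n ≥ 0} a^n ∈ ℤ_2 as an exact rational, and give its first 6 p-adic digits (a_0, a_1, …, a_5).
Σ a^n = 1/(1 − a) = -1/183;  first 6 digits = (1, 0, 0, 1, 1, 1)

v_2(a) = 3 ≥ 1, so the series converges in ℤ_2 to 1/(1 − a) = 1/(1 − 184) = -1/183. Expand this rational in ℤ_2: compute digits iteratively via d_i = x_i mod 2, x_{i+1} = (x_i − d_i)/2. The first 6 digits are (1, 0, 0, 1, 1, 1).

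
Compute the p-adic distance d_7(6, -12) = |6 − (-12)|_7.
d_7(6, -12) = 1

Step 1 — x − y = 6 − (-12) = 18. Step 2 — v_7(18) = 0 (factor: 18 = (7^0 · 18); the sign does not affect v_p). Step 3 — |x − y|_7 = 7^{0} = 1.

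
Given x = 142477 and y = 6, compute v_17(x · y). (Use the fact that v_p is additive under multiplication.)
v_17(854862) = 3

v_p(x) = 3 (factor: 142477 = 17^3 · 29); v_p(y) = 0 (factor: 6 = 17^0 · 6). Additivity: v_p(xy) = v_p(x) + v_p(y) = 3 + 0 = 3. (Direct check: xy = 854862 = 17^3 · (174).)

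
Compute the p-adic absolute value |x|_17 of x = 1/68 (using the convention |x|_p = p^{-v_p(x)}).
|1/68|_17 = 17

Step 1 — compute v_17(x) by factoring powers of 17 out of the numerator and denominator: v_17(1/68) = -1. Step 2 — apply |x|_p = p^{-v_p(x)} = 17^{1} = 17.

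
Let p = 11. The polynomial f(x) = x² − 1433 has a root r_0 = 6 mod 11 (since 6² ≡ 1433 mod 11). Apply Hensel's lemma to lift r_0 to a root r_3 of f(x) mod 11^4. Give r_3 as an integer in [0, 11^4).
r_3 = 5638 (mod 14641)

Hensel's recurrence: r_{i+1} = r_i − f(r_i)·(f′(r_i))^{-1} mod 11^{i+2}, with f′(x) = 2x. Iterate:
  r_0 = 6 (mod 11)
  r_1 = 72 (mod 121)
  r_2 = 314 (mod 1331)
  r_3 = 5638 (mod 14641)
Final: r_3 = 5638, and one checks f(r_3) ≡ 0 mod 11^4.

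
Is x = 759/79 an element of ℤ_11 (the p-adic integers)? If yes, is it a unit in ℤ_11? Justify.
x ∈ ℤ_11 but not a unit; v_11(x) = 1 > 0

ℤ_11 = {x ∈ ℚ_11 : v_11(x) ≥ 0} and ℤ_11^× = {x ∈ ℤ_11 : v_11(x) = 0}. Here v_11(759/79) = v_11(num) − v_11(den) = 1; compare against these criteria.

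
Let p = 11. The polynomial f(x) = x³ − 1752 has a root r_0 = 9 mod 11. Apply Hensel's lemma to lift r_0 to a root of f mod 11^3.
r_2 = 548 (mod 1331)

Hensel: r_{i+1} = r_i − f(r_i)/f′(r_i) mod 11^{i+2}, where f′(x) = 3x². Iterate:
  r_0 = 9 (mod 11)
  r_1 = 64 (mod 121)
  r_2 = 548 (mod 1331)
Final: r = 548 with f(r) ≡ 0 mod 11^3.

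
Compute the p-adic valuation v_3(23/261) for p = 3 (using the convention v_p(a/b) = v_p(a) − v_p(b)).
v_3(23/261) = -2

Factor powers of 3 from the numerator and denominator of the reduced fraction: 23 = 3^0 · 23 and 261 = 3^2 · 29. Apply v_p(a/b) = v_p(a) − v_p(b): v_3(23/261) = 0 − 2 = -2.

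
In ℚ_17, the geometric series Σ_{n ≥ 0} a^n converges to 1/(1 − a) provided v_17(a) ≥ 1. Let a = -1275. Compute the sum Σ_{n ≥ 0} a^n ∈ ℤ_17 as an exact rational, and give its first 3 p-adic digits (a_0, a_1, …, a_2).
Σ a^n = 1/(1 − a) = 1/1276;  first 3 digits = (1, 10, 10)

v_17(a) = 1 ≥ 1, so the series converges in ℤ_17 to 1/(1 − a) = 1/(1 − (-1275)) = 1/1276. Expand this rational in ℤ_17: compute digits iteratively via d_i = x_i mod 17, x_{i+1} = (x_i − d_i)/17. The first 3 digits are (1, 10, 10).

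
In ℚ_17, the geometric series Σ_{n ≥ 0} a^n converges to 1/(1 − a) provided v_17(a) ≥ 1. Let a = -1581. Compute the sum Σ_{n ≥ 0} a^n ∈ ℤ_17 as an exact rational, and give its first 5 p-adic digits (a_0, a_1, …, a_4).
Σ a^n = 1/(1 − a) = 1/1582;  first 5 digits = (1, 9, 7, 13, 7)

v_17(a) = 1 ≥ 1, so the series converges in ℤ_17 to 1/(1 − a) = 1/(1 − (-1581)) = 1/1582. Expand this rational in ℤ_17: compute digits iteratively via d_i = x_i mod 17, x_{i+1} = (x_i − d_i)/17. The first 5 digits are (1, 9, 7, 13, 7).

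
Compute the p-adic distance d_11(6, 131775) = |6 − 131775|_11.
d_11(6, 131775) = 1/14641

Step 1 — x − y = 6 − 131775 = -131769. Step 2 — v_11(-131769) = 4 (factor: -131769 = −(11^4 · 9); the sign does not affect v_p). Step 3 — |x − y|_11 = 11^{-4} = 1/14641.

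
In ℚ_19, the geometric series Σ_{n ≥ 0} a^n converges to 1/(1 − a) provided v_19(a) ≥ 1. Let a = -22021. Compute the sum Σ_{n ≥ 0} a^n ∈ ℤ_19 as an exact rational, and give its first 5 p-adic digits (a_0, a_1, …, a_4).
Σ a^n = 1/(1 − a) = 1/22022;  first 5 digits = (1, 0, 15, 15, 15)

v_19(a) = 2 ≥ 1, so the series converges in ℤ_19 to 1/(1 − a) = 1/(1 − (-22021)) = 1/22022. Expand this rational in ℤ_19: compute digits iteratively via d_i = x_i mod 19, x_{i+1} = (x_i − d_i)/19. The first 5 digits are (1, 0, 15, 15, 15).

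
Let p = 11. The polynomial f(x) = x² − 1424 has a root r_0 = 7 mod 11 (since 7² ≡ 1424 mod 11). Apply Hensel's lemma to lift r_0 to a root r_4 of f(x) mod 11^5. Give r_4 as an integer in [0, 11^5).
r_4 = 23657 (mod 161051)

Hensel's recurrence: r_{i+1} = r_i − f(r_i)·(f′(r_i))^{-1} mod 11^{i+2}, with f′(x) = 2x. Iterate:
  r_0 = 7 (mod 11)
  r_1 = 62 (mod 121)
  r_2 = 1030 (mod 1331)
  r_3 = 9016 (mod 14641)
  r_4 = 23657 (mod 161051)
Final: r_4 = 23657, and one checks f(r_4) ≡ 0 mod 11^5.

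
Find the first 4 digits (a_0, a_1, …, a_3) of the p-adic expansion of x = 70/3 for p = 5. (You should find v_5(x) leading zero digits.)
(a_0, …, a_3) = (0, 3, 2, 3)

v_5(70/3) = 1, so a_0 = ... = a_0 = 0. Factor out: x = 5^1 · u with u = 14/3 a unit in ℤ_5. Expand u iteratively via a_{v+i} = u_i mod 5, u_{i+1} = (u_i − a_{v+i})/5:
  u_0 = 14/3;  a_1 = 3;  u_1 = (u_0 − 3)/5 = 1/3
  u_1 = 1/3;  a_2 = 2;  u_2 = (u_1 − 2)/5 = -1/3
  u_2 = -1/3;  a_3 = 3;  u_3 = (u_2 − 3)/5 = -2/3
Digits: (0, 3, 2, 3).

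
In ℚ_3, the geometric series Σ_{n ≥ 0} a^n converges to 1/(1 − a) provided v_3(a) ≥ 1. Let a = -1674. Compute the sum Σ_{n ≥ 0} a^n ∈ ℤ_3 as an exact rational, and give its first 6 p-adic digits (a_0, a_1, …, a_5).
Σ a^n = 1/(1 − a) = 1/1675;  first 6 digits = (1, 0, 0, 1, 0, 2)

v_3(a) = 3 ≥ 1, so the series converges in ℤ_3 to 1/(1 − a) = 1/(1 − (-1674)) = 1/1675. Expand this rational in ℤ_3: compute digits iteratively via d_i = x_i mod 3, x_{i+1} = (x_i − d_i)/3. The first 6 digits are (1, 0, 0, 1, 0, 2).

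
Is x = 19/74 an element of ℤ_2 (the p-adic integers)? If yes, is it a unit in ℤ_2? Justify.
x ∉ ℤ_2 (v_2(x) = -1 < 0)

ℤ_2 = {x ∈ ℚ_2 : v_2(x) ≥ 0} and ℤ_2^× = {x ∈ ℤ_2 : v_2(x) = 0}. Here v_2(19/74) = v_2(num) − v_2(den) = -1; compare against these criteria.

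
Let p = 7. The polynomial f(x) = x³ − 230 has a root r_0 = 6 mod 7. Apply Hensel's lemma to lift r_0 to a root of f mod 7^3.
r_2 = 174 (mod 343)

Hensel: r_{i+1} = r_i − f(r_i)/f′(r_i) mod 7^{i+2}, where f′(x) = 3x². Iterate:
  r_0 = 6 (mod 7)
  r_1 = 27 (mod 49)
  r_2 = 174 (mod 343)
Final: r = 174 with f(r) ≡ 0 mod 7^3.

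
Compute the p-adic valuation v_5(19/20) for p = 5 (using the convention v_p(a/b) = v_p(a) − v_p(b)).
v_5(19/20) = -1

Factor powers of 5 from the numerator and denominator of the reduced fraction: 19 = 5^0 · 19 and 20 = 5^1 · 4. Apply v_p(a/b) = v_p(a) − v_p(b): v_5(19/20) = 0 − 1 = -1.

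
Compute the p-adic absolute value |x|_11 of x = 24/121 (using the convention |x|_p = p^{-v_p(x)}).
|24/121|_11 = 121

Step 1 — compute v_11(x) by factoring powers of 11 out of the numerator and denominator: v_11(24/121) = -2. Step 2 — apply |x|_p = p^{-v_p(x)} = 11^{2} = 121.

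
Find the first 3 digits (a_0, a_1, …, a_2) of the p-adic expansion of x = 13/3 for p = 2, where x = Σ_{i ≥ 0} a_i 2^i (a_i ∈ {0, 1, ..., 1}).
(a_0, …, a_2) = (1, 1, 1)

v_2(13/3) = 0 (numerator and denominator both coprime to 2), so x ∈ ℤ_2^×. Compute digits iteratively via a_i = x_i mod 2, x_{i+1} = (x_i − a_i)/2, with x_0 = x:
  x_0 = 13/3;  a_0 = 1;  x_1 = (x_0 − 1)/2 = 5/3
  x_1 = 5/3;  a_1 = 1;  x_2 = (x_1 − 1)/2 = 1/3
  x_2 = 1/3;  a_2 = 1;  x_3 = (x_2 − 1)/2 = -1/3
Digits: (1, 1, 1).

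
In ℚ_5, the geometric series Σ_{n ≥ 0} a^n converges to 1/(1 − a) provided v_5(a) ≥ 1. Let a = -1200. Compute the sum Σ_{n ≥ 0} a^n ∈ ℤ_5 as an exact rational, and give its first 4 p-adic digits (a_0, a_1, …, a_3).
Σ a^n = 1/(1 − a) = 1/1201;  first 4 digits = (1, 0, 2, 0)

v_5(a) = 2 ≥ 1, so the series converges in ℤ_5 to 1/(1 − a) = 1/(1 − (-1200)) = 1/1201. Expand this rational in ℤ_5: compute digits iteratively via d_i = x_i mod 5, x_{i+1} = (x_i − d_i)/5. The first 4 digits are (1, 0, 2, 0).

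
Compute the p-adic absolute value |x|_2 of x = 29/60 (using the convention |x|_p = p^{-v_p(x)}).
|29/60|_2 = 4

Step 1 — compute v_2(x) by factoring powers of 2 out of the numerator and denominator: v_2(29/60) = -2. Step 2 — apply |x|_p = p^{-v_p(x)} = 2^{2} = 4.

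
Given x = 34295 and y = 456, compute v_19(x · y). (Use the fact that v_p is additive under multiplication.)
v_19(15638520) = 4

v_p(x) = 3 (factor: 34295 = 19^3 · 5); v_p(y) = 1 (factor: 456 = 19^1 · 24). Additivity: v_p(xy) = v_p(x) + v_p(y) = 3 + 1 = 4. (Direct check: xy = 15638520 = 19^4 · (120).)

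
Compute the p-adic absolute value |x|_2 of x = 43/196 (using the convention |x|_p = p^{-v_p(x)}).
|43/196|_2 = 4

Step 1 — compute v_2(x) by factoring powers of 2 out of the numerator and denominator: v_2(43/196) = -2. Step 2 — apply |x|_p = p^{-v_p(x)} = 2^{2} = 4.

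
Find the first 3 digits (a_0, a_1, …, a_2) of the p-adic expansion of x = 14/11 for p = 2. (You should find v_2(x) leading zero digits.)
(a_0, …, a_2) = (0, 1, 0)

v_2(14/11) = 1, so a_0 = ... = a_0 = 0. Factor out: x = 2^1 · u with u = 7/11 a unit in ℤ_2. Expand u iteratively via a_{v+i} = u_i mod 2, u_{i+1} = (u_i − a_{v+i})/2:
  u_0 = 7/11;  a_1 = 1;  u_1 = (u_0 − 1)/2 = -2/11
  u_1 = -2/11;  a_2 = 0;  u_2 = (u_1 − 0)/2 = -1/11
Digits: (0, 1, 0).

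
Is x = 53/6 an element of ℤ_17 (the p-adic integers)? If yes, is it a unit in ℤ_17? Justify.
x ∈ ℤ_17^× (unit); v_17(x) = 0

ℤ_17 = {x ∈ ℚ_17 : v_17(x) ≥ 0} and ℤ_17^× = {x ∈ ℤ_17 : v_17(x) = 0}. Here v_17(53/6) = v_17(num) − v_17(den) = 0; compare against these criteria.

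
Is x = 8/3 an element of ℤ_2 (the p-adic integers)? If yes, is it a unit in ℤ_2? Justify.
x ∈ ℤ_2 but not a unit; v_2(x) = 3 > 0

ℤ_2 = {x ∈ ℚ_2 : v_2(x) ≥ 0} and ℤ_2^× = {x ∈ ℤ_2 : v_2(x) = 0}. Here v_2(8/3) = v_2(num) − v_2(den) = 3; compare against these criteria.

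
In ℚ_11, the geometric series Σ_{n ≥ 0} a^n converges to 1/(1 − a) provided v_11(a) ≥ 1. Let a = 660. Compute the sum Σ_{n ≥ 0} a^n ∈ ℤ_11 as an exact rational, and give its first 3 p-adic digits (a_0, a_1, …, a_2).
Σ a^n = 1/(1 − a) = -1/659;  first 3 digits = (1, 5, 8)

v_11(a) = 1 ≥ 1, so the series converges in ℤ_11 to 1/(1 − a) = 1/(1 − 660) = -1/659. Expand this rational in ℤ_11: compute digits iteratively via d_i = x_i mod 11, x_{i+1} = (x_i − d_i)/11. The first 3 digits are (1, 5, 8).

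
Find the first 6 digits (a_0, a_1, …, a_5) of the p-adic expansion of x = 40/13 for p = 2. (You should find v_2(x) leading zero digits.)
(a_0, …, a_5) = (0, 0, 0, 1, 0, 0)

v_2(40/13) = 3, so a_0 = ... = a_2 = 0. Factor out: x = 2^3 · u with u = 5/13 a unit in ℤ_2. Expand u iteratively via a_{v+i} = u_i mod 2, u_{i+1} = (u_i − a_{v+i})/2:
  u_0 = 5/13;  a_3 = 1;  u_1 = (u_0 − 1)/2 = -4/13
  u_1 = -4/13;  a_4 = 0;  u_2 = (u_1 − 0)/2 = -2/13
  u_2 = -2/13;  a_5 = 0;  u_3 = (u_2 − 0)/2 = -1/13
Digits: (0, 0, 0, 1, 0, 0).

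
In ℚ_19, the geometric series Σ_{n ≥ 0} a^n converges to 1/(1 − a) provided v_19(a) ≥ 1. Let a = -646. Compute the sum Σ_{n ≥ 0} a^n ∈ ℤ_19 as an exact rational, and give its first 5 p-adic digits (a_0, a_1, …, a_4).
Σ a^n = 1/(1 − a) = 1/647;  first 5 digits = (1, 4, 14, 10, 14)

v_19(a) = 1 ≥ 1, so the series converges in ℤ_19 to 1/(1 − a) = 1/(1 − (-646)) = 1/647. Expand this rational in ℤ_19: compute digits iteratively via d_i = x_i mod 19, x_{i+1} = (x_i − d_i)/19. The first 5 digits are (1, 4, 14, 10, 14).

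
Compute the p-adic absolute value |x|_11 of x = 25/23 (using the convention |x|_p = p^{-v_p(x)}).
|25/23|_11 = 1

Step 1 — compute v_11(x) by factoring powers of 11 out of the numerator and denominator: v_11(25/23) = 0. Step 2 — apply |x|_p = p^{-v_p(x)} = 11^{0} = 1.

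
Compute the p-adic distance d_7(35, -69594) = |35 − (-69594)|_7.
d_7(35, -69594) = 1/2401

Step 1 — x − y = 35 − (-69594) = 69629. Step 2 — v_7(69629) = 4 (factor: 69629 = (7^4 · 29); the sign does not affect v_p). Step 3 — |x − y|_7 = 7^{-4} = 1/2401.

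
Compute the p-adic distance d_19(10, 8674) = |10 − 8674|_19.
d_19(10, 8674) = 1/361

Step 1 — x − y = 10 − 8674 = -8664. Step 2 — v_19(-8664) = 2 (factor: -8664 = −(19^2 · 24); the sign does not affect v_p). Step 3 — |x − y|_19 = 19^{-2} = 1/361.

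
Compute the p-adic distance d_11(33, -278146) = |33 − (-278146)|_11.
d_11(33, -278146) = 1/14641

Step 1 — x − y = 33 − (-278146) = 278179. Step 2 — v_11(278179) = 4 (factor: 278179 = (11^4 · 19); the sign does not affect v_p). Step 3 — |x − y|_11 = 11^{-4} = 1/14641.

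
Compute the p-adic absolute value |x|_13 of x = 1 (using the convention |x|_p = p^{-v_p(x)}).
|1|_13 = 1

Step 1 — compute v_13(x) by factoring powers of 13 out of the numerator and denominator: v_13(1) = 0. Step 2 — apply |x|_p = p^{-v_p(x)} = 13^{0} = 1.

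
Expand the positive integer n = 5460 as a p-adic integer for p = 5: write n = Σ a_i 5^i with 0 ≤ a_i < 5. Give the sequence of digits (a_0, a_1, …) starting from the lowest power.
(a_0, a_1, …) = (0, 2, 3, 3, 3, 1)

Repeated division by 5 gives the digits low-to-high: 5460 = 2·5^1 + 3·5^2 + 3·5^3 + 3·5^4 + 1·5^5. Digit sequence: (0, 2, 3, 3, 3, 1).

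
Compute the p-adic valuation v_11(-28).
v_11(-28) = 0

v_11(n) is the largest exponent k such that 11^k divides n. Factor out: -28 = -11^0 · 28. (Sign doesn't affect v_p.) So v_11(-28) = 0.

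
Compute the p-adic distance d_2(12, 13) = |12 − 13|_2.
d_2(12, 13) = 1

Step 1 — x − y = 12 − 13 = -1. Step 2 — v_2(-1) = 0 (factor: -1 = −(2^0 · 1); the sign does not affect v_p). Step 3 — |x − y|_2 = 2^{0} = 1.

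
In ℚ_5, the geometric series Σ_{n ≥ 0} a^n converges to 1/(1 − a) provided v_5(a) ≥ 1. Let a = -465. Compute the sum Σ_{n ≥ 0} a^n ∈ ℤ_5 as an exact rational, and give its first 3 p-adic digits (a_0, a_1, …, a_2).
Σ a^n = 1/(1 − a) = 1/466;  first 3 digits = (1, 2, 0)

v_5(a) = 1 ≥ 1, so the series converges in ℤ_5 to 1/(1 − a) = 1/(1 − (-465)) = 1/466. Expand this rational in ℤ_5: compute digits iteratively via d_i = x_i mod 5, x_{i+1} = (x_i − d_i)/5. The first 3 digits are (1, 2, 0).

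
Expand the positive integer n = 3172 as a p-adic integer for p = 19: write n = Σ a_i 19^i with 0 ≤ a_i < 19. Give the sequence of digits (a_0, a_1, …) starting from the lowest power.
(a_0, a_1, …) = (18, 14, 8)

Repeated division by 19 gives the digits low-to-high: 3172 = 18 + 14·19^1 + 8·19^2. Digit sequence: (18, 14, 8).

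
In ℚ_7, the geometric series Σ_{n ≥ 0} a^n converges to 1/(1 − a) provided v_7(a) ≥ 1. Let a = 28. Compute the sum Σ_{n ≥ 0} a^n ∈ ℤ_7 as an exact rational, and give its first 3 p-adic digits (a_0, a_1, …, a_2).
Σ a^n = 1/(1 − a) = -1/27;  first 3 digits = (1, 4, 2)

v_7(a) = 1 ≥ 1, so the series converges in ℤ_7 to 1/(1 − a) = 1/(1 − 28) = -1/27. Expand this rational in ℤ_7: compute digits iteratively via d_i = x_i mod 7, x_{i+1} = (x_i − d_i)/7. The first 3 digits are (1, 4, 2).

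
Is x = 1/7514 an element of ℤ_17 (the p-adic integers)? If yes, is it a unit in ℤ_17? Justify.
x ∉ ℤ_17 (v_17(x) = -2 < 0)

ℤ_17 = {x ∈ ℚ_17 : v_17(x) ≥ 0} and ℤ_17^× = {x ∈ ℤ_17 : v_17(x) = 0}. Here v_17(1/7514) = v_17(num) − v_17(den) = -2; compare against these criteria.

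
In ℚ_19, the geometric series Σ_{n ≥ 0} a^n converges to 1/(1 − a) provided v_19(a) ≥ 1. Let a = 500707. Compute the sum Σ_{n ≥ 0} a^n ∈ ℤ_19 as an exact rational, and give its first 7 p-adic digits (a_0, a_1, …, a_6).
Σ a^n = 1/(1 − a) = -1/500706;  first 7 digits = (1, 0, 0, 16, 3, 0, 9)

v_19(a) = 3 ≥ 1, so the series converges in ℤ_19 to 1/(1 − a) = 1/(1 − 500707) = -1/500706. Expand this rational in ℤ_19: compute digits iteratively via d_i = x_i mod 19, x_{i+1} = (x_i − d_i)/19. The first 7 digits are (1, 0, 0, 16, 3, 0, 9).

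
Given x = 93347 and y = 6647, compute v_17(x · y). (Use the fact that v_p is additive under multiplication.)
v_17(620477509) = 5

v_p(x) = 3 (factor: 93347 = 17^3 · 19); v_p(y) = 2 (factor: 6647 = 17^2 · 23). Additivity: v_p(xy) = v_p(x) + v_p(y) = 3 + 2 = 5. (Direct check: xy = 620477509 = 17^5 · (437).)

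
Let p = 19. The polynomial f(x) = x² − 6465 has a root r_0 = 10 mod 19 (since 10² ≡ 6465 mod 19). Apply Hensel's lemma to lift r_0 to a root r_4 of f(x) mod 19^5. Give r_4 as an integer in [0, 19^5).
r_4 = 848588 (mod 2476099)

Hensel's recurrence: r_{i+1} = r_i − f(r_i)·(f′(r_i))^{-1} mod 19^{i+2}, with f′(x) = 2x. Iterate:
  r_0 = 10 (mod 19)
  r_1 = 238 (mod 361)
  r_2 = 4931 (mod 6859)
  r_3 = 66662 (mod 130321)
  r_4 = 848588 (mod 2476099)
Final: r_4 = 848588, and one checks f(r_4) ≡ 0 mod 19^5.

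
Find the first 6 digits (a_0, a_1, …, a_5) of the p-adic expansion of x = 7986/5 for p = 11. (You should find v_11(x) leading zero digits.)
(a_0, …, a_5) = (0, 0, 0, 10, 8, 8)

v_11(7986/5) = 3, so a_0 = ... = a_2 = 0. Factor out: x = 11^3 · u with u = 6/5 a unit in ℤ_11. Expand u iteratively via a_{v+i} = u_i mod 11, u_{i+1} = (u_i − a_{v+i})/11:
  u_0 = 6/5;  a_3 = 10;  u_1 = (u_0 − 10)/11 = -4/5
  u_1 = -4/5;  a_4 = 8;  u_2 = (u_1 − 8)/11 = -4/5
  u_2 = -4/5;  a_5 = 8;  u_3 = (u_2 − 8)/11 = -4/5
Digits: (0, 0, 0, 10, 8, 8).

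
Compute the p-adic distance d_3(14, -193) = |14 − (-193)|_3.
d_3(14, -193) = 1/9

Step 1 — x − y = 14 − (-193) = 207. Step 2 — v_3(207) = 2 (factor: 207 = (3^2 · 23); the sign does not affect v_p). Step 3 — |x − y|_3 = 3^{-2} = 1/9.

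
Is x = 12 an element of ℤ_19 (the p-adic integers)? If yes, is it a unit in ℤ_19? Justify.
x ∈ ℤ_19^× (unit); v_19(x) = 0

ℤ_19 = {x ∈ ℚ_19 : v_19(x) ≥ 0} and ℤ_19^× = {x ∈ ℤ_19 : v_19(x) = 0}. Here v_19(12) = v_19(num) − v_19(den) = 0; compare against these criteria.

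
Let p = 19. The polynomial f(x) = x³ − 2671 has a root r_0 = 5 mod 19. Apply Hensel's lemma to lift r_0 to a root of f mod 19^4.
r_3 = 63161 (mod 130321)

Hensel: r_{i+1} = r_i − f(r_i)/f′(r_i) mod 19^{i+2}, where f′(x) = 3x². Iterate:
  r_0 = 5 (mod 19)
  r_1 = 347 (mod 361)
  r_2 = 1430 (mod 6859)
  r_3 = 63161 (mod 130321)
Final: r = 63161 with f(r) ≡ 0 mod 19^4.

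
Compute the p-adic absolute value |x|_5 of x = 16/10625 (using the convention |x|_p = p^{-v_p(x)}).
|16/10625|_5 = 625

Step 1 — compute v_5(x) by factoring powers of 5 out of the numerator and denominator: v_5(16/10625) = -4. Step 2 — apply |x|_p = p^{-v_p(x)} = 5^{4} = 625.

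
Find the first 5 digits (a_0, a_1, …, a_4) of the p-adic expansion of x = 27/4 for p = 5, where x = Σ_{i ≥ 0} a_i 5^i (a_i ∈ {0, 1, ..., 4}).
(a_0, …, a_4) = (3, 2, 1, 1, 1)

v_5(27/4) = 0 (numerator and denominator both coprime to 5), so x ∈ ℤ_5^×. Compute digits iteratively via a_i = x_i mod 5, x_{i+1} = (x_i − a_i)/5, with x_0 = x:
  x_0 = 27/4;  a_0 = 3;  x_1 = (x_0 − 3)/5 = 3/4
  x_1 = 3/4;  a_1 = 2;  x_2 = (x_1 − 2)/5 = -1/4
  x_2 = -1/4;  a_2 = 1;  x_3 = (x_2 − 1)/5 = -1/4
  x_3 = -1/4;  a_3 = 1;  x_4 = (x_3 − 1)/5 = -1/4
  x_4 = -1/4;  a_4 = 1;  x_5 = (x_4 − 1)/5 = -1/4
Digits: (3, 2, 1, 1, 1).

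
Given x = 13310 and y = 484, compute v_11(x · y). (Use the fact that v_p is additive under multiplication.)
v_11(6442040) = 5

v_p(x) = 3 (factor: 13310 = 11^3 · 10); v_p(y) = 2 (factor: 484 = 11^2 · 4). Additivity: v_p(xy) = v_p(x) + v_p(y) = 3 + 2 = 5. (Direct check: xy = 6442040 = 11^5 · (40).)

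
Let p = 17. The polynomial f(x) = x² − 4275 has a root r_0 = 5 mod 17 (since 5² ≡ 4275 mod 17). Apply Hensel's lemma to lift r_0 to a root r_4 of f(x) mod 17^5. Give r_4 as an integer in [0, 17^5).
r_4 = 431907 (mod 1419857)

Hensel's recurrence: r_{i+1} = r_i − f(r_i)·(f′(r_i))^{-1} mod 17^{i+2}, with f′(x) = 2x. Iterate:
  r_0 = 5 (mod 17)
  r_1 = 141 (mod 289)
  r_2 = 4476 (mod 4913)
  r_3 = 14302 (mod 83521)
  r_4 = 431907 (mod 1419857)
Final: r_4 = 431907, and one checks f(r_4) ≡ 0 mod 17^5.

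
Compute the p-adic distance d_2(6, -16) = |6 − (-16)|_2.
d_2(6, -16) = 1/2

Step 1 — x − y = 6 − (-16) = 22. Step 2 — v_2(22) = 1 (factor: 22 = (2^1 · 11); the sign does not affect v_p). Step 3 — |x − y|_2 = 2^{-1} = 1/2.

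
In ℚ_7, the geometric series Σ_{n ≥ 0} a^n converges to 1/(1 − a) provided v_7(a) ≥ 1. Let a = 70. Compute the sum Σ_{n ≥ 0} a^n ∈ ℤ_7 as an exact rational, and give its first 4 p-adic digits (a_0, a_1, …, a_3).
Σ a^n = 1/(1 − a) = -1/69;  first 4 digits = (1, 3, 3, 6)

v_7(a) = 1 ≥ 1, so the series converges in ℤ_7 to 1/(1 − a) = 1/(1 − 70) = -1/69. Expand this rational in ℤ_7: compute digits iteratively via d_i = x_i mod 7, x_{i+1} = (x_i − d_i)/7. The first 4 digits are (1, 3, 3, 6).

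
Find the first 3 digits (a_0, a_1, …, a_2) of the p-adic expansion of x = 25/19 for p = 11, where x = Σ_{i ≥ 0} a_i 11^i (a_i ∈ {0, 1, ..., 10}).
(a_0, …, a_2) = (10, 5, 7)

v_11(25/19) = 0 (numerator and denominator both coprime to 11), so x ∈ ℤ_11^×. Compute digits iteratively via a_i = x_i mod 11, x_{i+1} = (x_i − a_i)/11, with x_0 = x:
  x_0 = 25/19;  a_0 = 10;  x_1 = (x_0 − 10)/11 = -15/19
  x_1 = -15/19;  a_1 = 5;  x_2 = (x_1 − 5)/11 = -10/19
  x_2 = -10/19;  a_2 = 7;  x_3 = (x_2 − 7)/11 = -13/19
Digits: (10, 5, 7).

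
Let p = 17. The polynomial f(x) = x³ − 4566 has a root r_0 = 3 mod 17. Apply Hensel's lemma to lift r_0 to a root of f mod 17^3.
r_2 = 2740 (mod 4913)

Hensel: r_{i+1} = r_i − f(r_i)/f′(r_i) mod 17^{i+2}, where f′(x) = 3x². Iterate:
  r_0 = 3 (mod 17)
  r_1 = 139 (mod 289)
  r_2 = 2740 (mod 4913)
Final: r = 2740 with f(r) ≡ 0 mod 17^3.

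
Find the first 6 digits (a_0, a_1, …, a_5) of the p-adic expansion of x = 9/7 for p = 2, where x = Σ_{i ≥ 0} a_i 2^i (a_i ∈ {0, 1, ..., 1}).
(a_0, …, a_5) = (1, 1, 1, 1, 0, 1)

v_2(9/7) = 0 (numerator and denominator both coprime to 2), so x ∈ ℤ_2^×. Compute digits iteratively via a_i = x_i mod 2, x_{i+1} = (x_i − a_i)/2, with x_0 = x:
  x_0 = 9/7;  a_0 = 1;  x_1 = (x_0 − 1)/2 = 1/7
  x_1 = 1/7;  a_1 = 1;  x_2 = (x_1 − 1)/2 = -3/7
  x_2 = -3/7;  a_2 = 1;  x_3 = (x_2 − 1)/2 = -5/7
  x_3 = -5/7;  a_3 = 1;  x_4 = (x_3 − 1)/2 = -6/7
  x_4 = -6/7;  a_4 = 0;  x_5 = (x_4 − 0)/2 = -3/7
  x_5 = -3/7;  a_5 = 1;  x_6 = (x_5 − 1)/2 = -5/7
Digits: (1, 1, 1, 1, 0, 1).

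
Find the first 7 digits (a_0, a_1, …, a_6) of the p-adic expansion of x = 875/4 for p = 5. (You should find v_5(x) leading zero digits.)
(a_0, …, a_6) = (0, 0, 0, 3, 1, 1, 1)

v_5(875/4) = 3, so a_0 = ... = a_2 = 0. Factor out: x = 5^3 · u with u = 7/4 a unit in ℤ_5. Expand u iteratively via a_{v+i} = u_i mod 5, u_{i+1} = (u_i − a_{v+i})/5:
  u_0 = 7/4;  a_3 = 3;  u_1 = (u_0 − 3)/5 = -1/4
  u_1 = -1/4;  a_4 = 1;  u_2 = (u_1 − 1)/5 = -1/4
  u_2 = -1/4;  a_5 = 1;  u_3 = (u_2 − 1)/5 = -1/4
  u_3 = -1/4;  a_6 = 1;  u_4 = (u_3 − 1)/5 = -1/4
Digits: (0, 0, 0, 3, 1, 1, 1).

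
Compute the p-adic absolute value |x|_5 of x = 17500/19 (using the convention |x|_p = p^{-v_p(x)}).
|17500/19|_5 = 1/625

Step 1 — compute v_5(x) by factoring powers of 5 out of the numerator and denominator: v_5(17500/19) = 4. Step 2 — apply |x|_p = p^{-v_p(x)} = 5^{-4} = 1/625.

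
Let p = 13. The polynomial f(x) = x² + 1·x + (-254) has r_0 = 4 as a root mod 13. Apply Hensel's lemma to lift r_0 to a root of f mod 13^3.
r_2 = 199 (mod 2197)

Hensel: r_{i+1} = r_i − f(r_i)·(f′(r_i))^{-1} mod 13^{i+2}, f′(x) = 2x + 1. Iterate:
  r_0 = 4 (mod 13)
  r_1 = 30 (mod 169)
  r_2 = 199 (mod 2197)
Final: r = 199 satisfies f(r) ≡ 0 mod 13^3.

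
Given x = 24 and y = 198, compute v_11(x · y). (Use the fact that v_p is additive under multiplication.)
v_11(4752) = 1

v_p(x) = 0 (factor: 24 = 11^0 · 24); v_p(y) = 1 (factor: 198 = 11^1 · 18). Additivity: v_p(xy) = v_p(x) + v_p(y) = 0 + 1 = 1. (Direct check: xy = 4752 = 11^1 · (432).)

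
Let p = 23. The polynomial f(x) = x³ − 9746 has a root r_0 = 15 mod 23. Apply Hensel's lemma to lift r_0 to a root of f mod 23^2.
r_1 = 84 (mod 529)

Hensel: r_{i+1} = r_i − f(r_i)/f′(r_i) mod 23^{i+2}, where f′(x) = 3x². Iterate:
  r_0 = 15 (mod 23)
  r_1 = 84 (mod 529)
Final: r = 84 with f(r) ≡ 0 mod 23^2.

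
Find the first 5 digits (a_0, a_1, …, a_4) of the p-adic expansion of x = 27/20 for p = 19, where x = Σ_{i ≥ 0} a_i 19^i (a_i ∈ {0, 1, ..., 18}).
(a_0, …, a_4) = (8, 12, 6, 12, 6)

v_19(27/20) = 0 (numerator and denominator both coprime to 19), so x ∈ ℤ_19^×. Compute digits iteratively via a_i = x_i mod 19, x_{i+1} = (x_i − a_i)/19, with x_0 = x:
  x_0 = 27/20;  a_0 = 8;  x_1 = (x_0 − 8)/19 = -7/20
  x_1 = -7/20;  a_1 = 12;  x_2 = (x_1 − 12)/19 = -13/20
  x_2 = -13/20;  a_2 = 6;  x_3 = (x_2 − 6)/19 = -7/20
  x_3 = -7/20;  a_3 = 12;  x_4 = (x_3 − 12)/19 = -13/20
  x_4 = -13/20;  a_4 = 6;  x_5 = (x_4 − 6)/19 = -7/20
Digits: (8, 12, 6, 12, 6).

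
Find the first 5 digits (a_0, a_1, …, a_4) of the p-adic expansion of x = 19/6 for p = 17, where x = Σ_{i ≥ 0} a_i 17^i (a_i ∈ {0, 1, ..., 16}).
(a_0, …, a_4) = (6, 14, 2, 14, 2)

v_17(19/6) = 0 (numerator and denominator both coprime to 17), so x ∈ ℤ_17^×. Compute digits iteratively via a_i = x_i mod 17, x_{i+1} = (x_i − a_i)/17, with x_0 = x:
  x_0 = 19/6;  a_0 = 6;  x_1 = (x_0 − 6)/17 = -1/6
  x_1 = -1/6;  a_1 = 14;  x_2 = (x_1 − 14)/17 = -5/6
  x_2 = -5/6;  a_2 = 2;  x_3 = (x_2 − 2)/17 = -1/6
  x_3 = -1/6;  a_3 = 14;  x_4 = (x_3 − 14)/17 = -5/6
  x_4 = -5/6;  a_4 = 2;  x_5 = (x_4 − 2)/17 = -1/6
Digits: (6, 14, 2, 14, 2).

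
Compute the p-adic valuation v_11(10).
v_11(10) = 0

v_11(n) is the largest exponent k such that 11^k divides n. Factor out: 10 = 11^0 · 10. (Sign doesn't affect v_p.) So v_11(10) = 0.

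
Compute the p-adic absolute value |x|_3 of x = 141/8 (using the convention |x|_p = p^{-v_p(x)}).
|141/8|_3 = 1/3

Step 1 — compute v_3(x) by factoring powers of 3 out of the numerator and denominator: v_3(141/8) = 1. Step 2 — apply |x|_p = p^{-v_p(x)} = 3^{-1} = 1/3.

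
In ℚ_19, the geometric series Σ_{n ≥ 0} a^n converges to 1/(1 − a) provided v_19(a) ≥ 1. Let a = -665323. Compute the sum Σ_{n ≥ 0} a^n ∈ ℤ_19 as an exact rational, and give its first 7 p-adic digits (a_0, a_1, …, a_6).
Σ a^n = 1/(1 − a) = 1/665324;  first 7 digits = (1, 0, 0, 17, 13, 18, 3)

v_19(a) = 3 ≥ 1, so the series converges in ℤ_19 to 1/(1 − a) = 1/(1 − (-665323)) = 1/665324. Expand this rational in ℤ_19: compute digits iteratively via d_i = x_i mod 19, x_{i+1} = (x_i − d_i)/19. The first 7 digits are (1, 0, 0, 17, 13, 18, 3).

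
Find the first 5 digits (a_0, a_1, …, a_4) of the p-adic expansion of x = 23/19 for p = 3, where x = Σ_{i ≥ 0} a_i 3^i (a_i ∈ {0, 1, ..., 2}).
(a_0, …, a_4) = (2, 1, 1, 0, 0)

v_3(23/19) = 0 (numerator and denominator both coprime to 3), so x ∈ ℤ_3^×. Compute digits iteratively via a_i = x_i mod 3, x_{i+1} = (x_i − a_i)/3, with x_0 = x:
  x_0 = 23/19;  a_0 = 2;  x_1 = (x_0 − 2)/3 = -5/19
  x_1 = -5/19;  a_1 = 1;  x_2 = (x_1 − 1)/3 = -8/19
  x_2 = -8/19;  a_2 = 1;  x_3 = (x_2 − 1)/3 = -9/19
  x_3 = -9/19;  a_3 = 0;  x_4 = (x_3 − 0)/3 = -3/19
  x_4 = -3/19;  a_4 = 0;  x_5 = (x_4 − 0)/3 = -1/19
Digits: (2, 1, 1, 0, 0).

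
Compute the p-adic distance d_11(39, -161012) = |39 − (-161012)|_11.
d_11(39, -161012) = 1/161051

Step 1 — x − y = 39 − (-161012) = 161051. Step 2 — v_11(161051) = 5 (factor: 161051 = (11^5 · 1); the sign does not affect v_p). Step 3 — |x − y|_11 = 11^{-5} = 1/161051.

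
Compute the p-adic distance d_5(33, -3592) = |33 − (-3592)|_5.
d_5(33, -3592) = 1/125

Step 1 — x − y = 33 − (-3592) = 3625. Step 2 — v_5(3625) = 3 (factor: 3625 = (5^3 · 29); the sign does not affect v_p). Step 3 — |x − y|_5 = 5^{-3} = 1/125.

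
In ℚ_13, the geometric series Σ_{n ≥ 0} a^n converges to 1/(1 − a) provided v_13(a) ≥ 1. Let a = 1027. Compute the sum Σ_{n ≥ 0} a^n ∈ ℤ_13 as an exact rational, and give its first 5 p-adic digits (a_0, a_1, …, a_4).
Σ a^n = 1/(1 − a) = -1/1026;  first 5 digits = (1, 1, 7, 0, 4)

v_13(a) = 1 ≥ 1, so the series converges in ℤ_13 to 1/(1 − a) = 1/(1 − 1027) = -1/1026. Expand this rational in ℤ_13: compute digits iteratively via d_i = x_i mod 13, x_{i+1} = (x_i − d_i)/13. The first 5 digits are (1, 1, 7, 0, 4).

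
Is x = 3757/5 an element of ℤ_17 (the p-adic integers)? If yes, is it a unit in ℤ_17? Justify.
x ∈ ℤ_17 but not a unit; v_17(x) = 2 > 0

ℤ_17 = {x ∈ ℚ_17 : v_17(x) ≥ 0} and ℤ_17^× = {x ∈ ℤ_17 : v_17(x) = 0}. Here v_17(3757/5) = v_17(num) − v_17(den) = 2; compare against these criteria.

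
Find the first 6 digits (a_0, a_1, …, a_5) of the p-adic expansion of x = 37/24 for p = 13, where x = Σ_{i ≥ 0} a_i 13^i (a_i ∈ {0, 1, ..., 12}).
(a_0, …, a_5) = (1, 6, 12, 5, 12, 5)

v_13(37/24) = 0 (numerator and denominator both coprime to 13), so x ∈ ℤ_13^×. Compute digits iteratively via a_i = x_i mod 13, x_{i+1} = (x_i − a_i)/13, with x_0 = x:
  x_0 = 37/24;  a_0 = 1;  x_1 = (x_0 − 1)/13 = 1/24
  x_1 = 1/24;  a_1 = 6;  x_2 = (x_1 − 6)/13 = -11/24
  x_2 = -11/24;  a_2 = 12;  x_3 = (x_2 − 12)/13 = -23/24
  x_3 = -23/24;  a_3 = 5;  x_4 = (x_3 − 5)/13 = -11/24
  x_4 = -11/24;  a_4 = 12;  x_5 = (x_4 − 12)/13 = -23/24
  x_5 = -23/24;  a_5 = 5;  x_6 = (x_5 − 5)/13 = -11/24
Digits: (1, 6, 12, 5, 12, 5).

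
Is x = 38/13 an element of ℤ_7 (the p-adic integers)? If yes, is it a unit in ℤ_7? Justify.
x ∈ ℤ_7^× (unit); v_7(x) = 0

ℤ_7 = {x ∈ ℚ_7 : v_7(x) ≥ 0} and ℤ_7^× = {x ∈ ℤ_7 : v_7(x) = 0}. Here v_7(38/13) = v_7(num) − v_7(den) = 0; compare against these criteria.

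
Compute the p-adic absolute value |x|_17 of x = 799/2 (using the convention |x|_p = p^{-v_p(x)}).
|799/2|_17 = 1/17

Step 1 — compute v_17(x) by factoring powers of 17 out of the numerator and denominator: v_17(799/2) = 1. Step 2 — apply |x|_p = p^{-v_p(x)} = 17^{-1} = 1/17.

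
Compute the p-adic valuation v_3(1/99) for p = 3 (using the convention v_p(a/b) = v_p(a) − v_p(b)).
v_3(1/99) = -2

Factor powers of 3 from the numerator and denominator of the reduced fraction: 1 = 3^0 · 1 and 99 = 3^2 · 11. Apply v_p(a/b) = v_p(a) − v_p(b): v_3(1/99) = 0 − 2 = -2.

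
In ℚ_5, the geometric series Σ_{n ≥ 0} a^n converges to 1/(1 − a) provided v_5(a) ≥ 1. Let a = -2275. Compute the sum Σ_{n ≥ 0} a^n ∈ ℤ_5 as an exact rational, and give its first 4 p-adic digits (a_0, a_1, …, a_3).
Σ a^n = 1/(1 − a) = 1/2276;  first 4 digits = (1, 0, 4, 1)

v_5(a) = 2 ≥ 1, so the series converges in ℤ_5 to 1/(1 − a) = 1/(1 − (-2275)) = 1/2276. Expand this rational in ℤ_5: compute digits iteratively via d_i = x_i mod 5, x_{i+1} = (x_i − d_i)/5. The first 4 digits are (1, 0, 4, 1).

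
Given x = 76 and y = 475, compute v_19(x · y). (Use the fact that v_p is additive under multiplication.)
v_19(36100) = 2

v_p(x) = 1 (factor: 76 = 19^1 · 4); v_p(y) = 1 (factor: 475 = 19^1 · 25). Additivity: v_p(xy) = v_p(x) + v_p(y) = 1 + 1 = 2. (Direct check: xy = 36100 = 19^2 · (100).)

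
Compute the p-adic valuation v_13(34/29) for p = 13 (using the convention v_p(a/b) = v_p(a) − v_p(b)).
v_13(34/29) = 0

Factor powers of 13 from the numerator and denominator of the reduced fraction: 34 = 13^0 · 34 and 29 = 13^0 · 29. Apply v_p(a/b) = v_p(a) − v_p(b): v_13(34/29) = 0 − 0 = 0.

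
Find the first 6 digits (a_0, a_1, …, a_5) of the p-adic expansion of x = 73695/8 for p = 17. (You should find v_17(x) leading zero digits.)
(a_0, …, a_5) = (0, 0, 0, 4, 2, 2)

v_17(73695/8) = 3, so a_0 = ... = a_2 = 0. Factor out: x = 17^3 · u with u = 15/8 a unit in ℤ_17. Expand u iteratively via a_{v+i} = u_i mod 17, u_{i+1} = (u_i − a_{v+i})/17:
  u_0 = 15/8;  a_3 = 4;  u_1 = (u_0 − 4)/17 = -1/8
  u_1 = -1/8;  a_4 = 2;  u_2 = (u_1 − 2)/17 = -1/8
  u_2 = -1/8;  a_5 = 2;  u_3 = (u_2 − 2)/17 = -1/8
Digits: (0, 0, 0, 4, 2, 2).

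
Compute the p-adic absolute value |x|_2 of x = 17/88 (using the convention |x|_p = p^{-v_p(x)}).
|17/88|_2 = 8

Step 1 — compute v_2(x) by factoring powers of 2 out of the numerator and denominator: v_2(17/88) = -3. Step 2 — apply |x|_p = p^{-v_p(x)} = 2^{3} = 8.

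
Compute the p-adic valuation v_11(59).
v_11(59) = 0

v_11(n) is the largest exponent k such that 11^k divides n. Factor out: 59 = 11^0 · 59. (Sign doesn't affect v_p.) So v_11(59) = 0.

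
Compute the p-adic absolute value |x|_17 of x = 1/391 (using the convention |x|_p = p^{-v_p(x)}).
|1/391|_17 = 17

Step 1 — compute v_17(x) by factoring powers of 17 out of the numerator and denominator: v_17(1/391) = -1. Step 2 — apply |x|_p = p^{-v_p(x)} = 17^{1} = 17.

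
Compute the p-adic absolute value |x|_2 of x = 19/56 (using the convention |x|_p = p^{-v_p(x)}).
|19/56|_2 = 8

Step 1 — compute v_2(x) by factoring powers of 2 out of the numerator and denominator: v_2(19/56) = -3. Step 2 — apply |x|_p = p^{-v_p(x)} = 2^{3} = 8.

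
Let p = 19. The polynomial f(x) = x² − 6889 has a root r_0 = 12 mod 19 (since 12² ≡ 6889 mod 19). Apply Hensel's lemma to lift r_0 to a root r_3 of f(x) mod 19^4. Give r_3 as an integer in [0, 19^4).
r_3 = 130238 (mod 130321)

Hensel's recurrence: r_{i+1} = r_i − f(r_i)·(f′(r_i))^{-1} mod 19^{i+2}, with f′(x) = 2x. Iterate:
  r_0 = 12 (mod 19)
  r_1 = 278 (mod 361)
  r_2 = 6776 (mod 6859)
  r_3 = 130238 (mod 130321)
Final: r_3 = 130238, and one checks f(r_3) ≡ 0 mod 19^4.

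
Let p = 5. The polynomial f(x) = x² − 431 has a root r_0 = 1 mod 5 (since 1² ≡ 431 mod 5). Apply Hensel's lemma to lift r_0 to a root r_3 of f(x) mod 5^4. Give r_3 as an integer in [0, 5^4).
r_3 = 41 (mod 625)

Hensel's recurrence: r_{i+1} = r_i − f(r_i)·(f′(r_i))^{-1} mod 5^{i+2}, with f′(x) = 2x. Iterate:
  r_0 = 1 (mod 5)
  r_1 = 16 (mod 25)
  r_2 = 41 (mod 125)
  r_3 = 41 (mod 625)
Final: r_3 = 41, and one checks f(r_3) ≡ 0 mod 5^4.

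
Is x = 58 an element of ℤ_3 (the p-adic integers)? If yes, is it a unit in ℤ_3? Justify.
x ∈ ℤ_3^× (unit); v_3(x) = 0

ℤ_3 = {x ∈ ℚ_3 : v_3(x) ≥ 0} and ℤ_3^× = {x ∈ ℤ_3 : v_3(x) = 0}. Here v_3(58) = v_3(num) − v_3(den) = 0; compare against these criteria.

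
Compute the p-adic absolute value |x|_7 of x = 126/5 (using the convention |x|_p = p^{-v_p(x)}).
|126/5|_7 = 1/7

Step 1 — compute v_7(x) by factoring powers of 7 out of the numerator and denominator: v_7(126/5) = 1. Step 2 — apply |x|_p = p^{-v_p(x)} = 7^{-1} = 1/7.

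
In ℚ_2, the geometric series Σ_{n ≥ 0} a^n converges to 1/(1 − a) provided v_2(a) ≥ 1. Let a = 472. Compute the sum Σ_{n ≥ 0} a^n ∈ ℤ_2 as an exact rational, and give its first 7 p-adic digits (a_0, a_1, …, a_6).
Σ a^n = 1/(1 − a) = -1/471;  first 7 digits = (1, 0, 0, 1, 1, 0, 0)

v_2(a) = 3 ≥ 1, so the series converges in ℤ_2 to 1/(1 − a) = 1/(1 − 472) = -1/471. Expand this rational in ℤ_2: compute digits iteratively via d_i = x_i mod 2, x_{i+1} = (x_i − d_i)/2. The first 7 digits are (1, 0, 0, 1, 1, 0, 0).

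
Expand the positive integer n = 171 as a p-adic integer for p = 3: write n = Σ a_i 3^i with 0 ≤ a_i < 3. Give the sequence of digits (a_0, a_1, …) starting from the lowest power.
(a_0, a_1, …) = (0, 0, 1, 0, 2)

Repeated division by 3 gives the digits low-to-high: 171 = 1·3^2 + 2·3^4. Digit sequence: (0, 0, 1, 0, 2).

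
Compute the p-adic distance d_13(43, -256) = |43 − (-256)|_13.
d_13(43, -256) = 1/13

Step 1 — x − y = 43 − (-256) = 299. Step 2 — v_13(299) = 1 (factor: 299 = (13^1 · 23); the sign does not affect v_p). Step 3 — |x − y|_13 = 13^{-1} = 1/13.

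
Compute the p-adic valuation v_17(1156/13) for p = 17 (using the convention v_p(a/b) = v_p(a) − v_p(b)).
v_17(1156/13) = 2

Factor powers of 17 from the numerator and denominator of the reduced fraction: 1156 = 17^2 · 4 and 13 = 17^0 · 13. Apply v_p(a/b) = v_p(a) − v_p(b): v_17(1156/13) = 2 − 0 = 2.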